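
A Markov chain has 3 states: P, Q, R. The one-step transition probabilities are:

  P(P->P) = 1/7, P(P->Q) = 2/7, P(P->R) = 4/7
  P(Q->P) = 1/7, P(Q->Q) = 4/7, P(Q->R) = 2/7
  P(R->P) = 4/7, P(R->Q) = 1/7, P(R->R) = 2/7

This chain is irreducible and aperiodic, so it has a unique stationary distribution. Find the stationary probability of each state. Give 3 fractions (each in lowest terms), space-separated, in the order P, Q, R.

Answer: 13/43 14/43 16/43

Derivation:
The stationary distribution satisfies pi = pi * P, i.e.:
  pi_P = 1/7*pi_P + 1/7*pi_Q + 4/7*pi_R
  pi_Q = 2/7*pi_P + 4/7*pi_Q + 1/7*pi_R
  pi_R = 4/7*pi_P + 2/7*pi_Q + 2/7*pi_R
with normalization: pi_P + pi_Q + pi_R = 1.

Using the first 2 balance equations plus normalization, the linear system A*pi = b is:
  [-6/7, 1/7, 4/7] . pi = 0
  [2/7, -3/7, 1/7] . pi = 0
  [1, 1, 1] . pi = 1

Solving yields:
  pi_P = 13/43
  pi_Q = 14/43
  pi_R = 16/43

Verification (pi * P):
  13/43*1/7 + 14/43*1/7 + 16/43*4/7 = 13/43 = pi_P  (ok)
  13/43*2/7 + 14/43*4/7 + 16/43*1/7 = 14/43 = pi_Q  (ok)
  13/43*4/7 + 14/43*2/7 + 16/43*2/7 = 16/43 = pi_R  (ok)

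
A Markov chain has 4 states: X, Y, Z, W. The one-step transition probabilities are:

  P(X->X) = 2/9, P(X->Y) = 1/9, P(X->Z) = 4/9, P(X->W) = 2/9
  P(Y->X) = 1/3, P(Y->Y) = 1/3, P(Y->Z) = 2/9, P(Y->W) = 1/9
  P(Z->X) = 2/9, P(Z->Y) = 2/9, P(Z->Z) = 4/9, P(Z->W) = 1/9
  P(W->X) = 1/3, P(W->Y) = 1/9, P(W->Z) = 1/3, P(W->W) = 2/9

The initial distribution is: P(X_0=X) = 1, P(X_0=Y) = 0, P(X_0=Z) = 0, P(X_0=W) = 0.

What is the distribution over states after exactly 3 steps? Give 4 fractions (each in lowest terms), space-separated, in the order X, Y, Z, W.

Propagating the distribution step by step (d_{t+1} = d_t * P):
d_0 = (X=1, Y=0, Z=0, W=0)
  d_1[X] = 1*2/9 + 0*1/3 + 0*2/9 + 0*1/3 = 2/9
  d_1[Y] = 1*1/9 + 0*1/3 + 0*2/9 + 0*1/9 = 1/9
  d_1[Z] = 1*4/9 + 0*2/9 + 0*4/9 + 0*1/3 = 4/9
  d_1[W] = 1*2/9 + 0*1/9 + 0*1/9 + 0*2/9 = 2/9
d_1 = (X=2/9, Y=1/9, Z=4/9, W=2/9)
  d_2[X] = 2/9*2/9 + 1/9*1/3 + 4/9*2/9 + 2/9*1/3 = 7/27
  d_2[Y] = 2/9*1/9 + 1/9*1/3 + 4/9*2/9 + 2/9*1/9 = 5/27
  d_2[Z] = 2/9*4/9 + 1/9*2/9 + 4/9*4/9 + 2/9*1/3 = 32/81
  d_2[W] = 2/9*2/9 + 1/9*1/9 + 4/9*1/9 + 2/9*2/9 = 13/81
d_2 = (X=7/27, Y=5/27, Z=32/81, W=13/81)
  d_3[X] = 7/27*2/9 + 5/27*1/3 + 32/81*2/9 + 13/81*1/3 = 190/729
  d_3[Y] = 7/27*1/9 + 5/27*1/3 + 32/81*2/9 + 13/81*1/9 = 143/729
  d_3[Z] = 7/27*4/9 + 5/27*2/9 + 32/81*4/9 + 13/81*1/3 = 281/729
  d_3[W] = 7/27*2/9 + 5/27*1/9 + 32/81*1/9 + 13/81*2/9 = 115/729
d_3 = (X=190/729, Y=143/729, Z=281/729, W=115/729)

Answer: 190/729 143/729 281/729 115/729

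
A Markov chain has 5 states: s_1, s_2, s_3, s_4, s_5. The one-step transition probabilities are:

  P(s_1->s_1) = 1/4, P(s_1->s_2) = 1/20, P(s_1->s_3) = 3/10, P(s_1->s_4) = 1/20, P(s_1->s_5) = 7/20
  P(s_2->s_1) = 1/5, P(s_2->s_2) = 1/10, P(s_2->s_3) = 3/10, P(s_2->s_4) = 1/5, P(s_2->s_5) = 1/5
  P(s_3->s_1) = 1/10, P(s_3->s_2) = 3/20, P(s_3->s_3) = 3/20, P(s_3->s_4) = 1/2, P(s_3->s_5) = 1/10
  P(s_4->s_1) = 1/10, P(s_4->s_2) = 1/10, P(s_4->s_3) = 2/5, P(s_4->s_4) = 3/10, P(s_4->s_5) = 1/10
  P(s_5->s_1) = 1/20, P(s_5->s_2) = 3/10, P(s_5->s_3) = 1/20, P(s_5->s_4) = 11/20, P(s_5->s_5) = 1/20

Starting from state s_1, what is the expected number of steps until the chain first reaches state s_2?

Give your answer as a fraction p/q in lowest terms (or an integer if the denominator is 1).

Let h_i = expected steps to first reach s_2 from state i.
Boundary: h_s_2 = 0.
First-step equations for the other states:
  h_s_1 = 1 + 1/4*h_s_1 + 1/20*h_s_2 + 3/10*h_s_3 + 1/20*h_s_4 + 7/20*h_s_5
  h_s_3 = 1 + 1/10*h_s_1 + 3/20*h_s_2 + 3/20*h_s_3 + 1/2*h_s_4 + 1/10*h_s_5
  h_s_4 = 1 + 1/10*h_s_1 + 1/10*h_s_2 + 2/5*h_s_3 + 3/10*h_s_4 + 1/10*h_s_5
  h_s_5 = 1 + 1/20*h_s_1 + 3/10*h_s_2 + 1/20*h_s_3 + 11/20*h_s_4 + 1/20*h_s_5

Substituting h_s_2 = 0 and rearranging gives the linear system (I - Q) h = 1:
  [3/4, -3/10, -1/20, -7/20] . (h_s_1, h_s_3, h_s_4, h_s_5) = 1
  [-1/10, 17/20, -1/2, -1/10] . (h_s_1, h_s_3, h_s_4, h_s_5) = 1
  [-1/10, -2/5, 7/10, -1/10] . (h_s_1, h_s_3, h_s_4, h_s_5) = 1
  [-1/20, -1/20, -11/20, 19/20] . (h_s_1, h_s_3, h_s_4, h_s_5) = 1

Solving yields:
  h_s_1 = 22880/3001
  h_s_3 = 21720/3001
  h_s_4 = 22625/3001
  h_s_5 = 18605/3001

Starting state is s_1, so the expected hitting time is h_s_1 = 22880/3001.

Answer: 22880/3001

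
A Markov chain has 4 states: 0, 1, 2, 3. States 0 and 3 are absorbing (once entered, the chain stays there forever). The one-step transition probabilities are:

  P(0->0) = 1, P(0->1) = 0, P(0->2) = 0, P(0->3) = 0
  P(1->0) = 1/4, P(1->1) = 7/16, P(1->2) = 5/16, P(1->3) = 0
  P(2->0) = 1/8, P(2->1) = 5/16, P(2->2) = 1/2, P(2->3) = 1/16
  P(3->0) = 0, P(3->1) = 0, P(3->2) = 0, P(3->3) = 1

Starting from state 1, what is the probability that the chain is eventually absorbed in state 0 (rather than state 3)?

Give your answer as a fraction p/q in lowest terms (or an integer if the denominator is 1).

Let a_i = P(absorbed in 0 | start in state i).
Boundary conditions: a_0 = 1, a_3 = 0.
For each transient state i, a_i = sum_j P(i->j) * a_j:
  a_1 = 1/4*a_0 + 7/16*a_1 + 5/16*a_2 + 0*a_3
  a_2 = 1/8*a_0 + 5/16*a_1 + 1/2*a_2 + 1/16*a_3

Substituting a_0 = 1 and a_3 = 0, rearrange to (I - Q) a = r where r[i] = P(i -> 0):
  [9/16, -5/16] . (a_1, a_2) = 1/4
  [-5/16, 1/2] . (a_1, a_2) = 1/8

Solving yields:
  a_1 = 42/47
  a_2 = 38/47

Starting state is 1, so the absorption probability is a_1 = 42/47.

Answer: 42/47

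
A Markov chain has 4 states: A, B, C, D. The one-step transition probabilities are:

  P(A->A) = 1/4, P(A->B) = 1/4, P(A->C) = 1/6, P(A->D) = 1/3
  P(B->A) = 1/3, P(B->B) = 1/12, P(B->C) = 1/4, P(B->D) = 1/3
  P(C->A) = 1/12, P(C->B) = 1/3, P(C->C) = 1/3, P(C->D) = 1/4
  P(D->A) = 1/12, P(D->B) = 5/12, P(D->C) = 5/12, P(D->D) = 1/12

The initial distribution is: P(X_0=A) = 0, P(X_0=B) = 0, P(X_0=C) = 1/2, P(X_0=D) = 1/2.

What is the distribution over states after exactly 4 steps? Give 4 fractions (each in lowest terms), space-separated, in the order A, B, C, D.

Answer: 7555/41472 1397/5184 1387/4608 5129/20736

Derivation:
Propagating the distribution step by step (d_{t+1} = d_t * P):
d_0 = (A=0, B=0, C=1/2, D=1/2)
  d_1[A] = 0*1/4 + 0*1/3 + 1/2*1/12 + 1/2*1/12 = 1/12
  d_1[B] = 0*1/4 + 0*1/12 + 1/2*1/3 + 1/2*5/12 = 3/8
  d_1[C] = 0*1/6 + 0*1/4 + 1/2*1/3 + 1/2*5/12 = 3/8
  d_1[D] = 0*1/3 + 0*1/3 + 1/2*1/4 + 1/2*1/12 = 1/6
d_1 = (A=1/12, B=3/8, C=3/8, D=1/6)
  d_2[A] = 1/12*1/4 + 3/8*1/3 + 3/8*1/12 + 1/6*1/12 = 55/288
  d_2[B] = 1/12*1/4 + 3/8*1/12 + 3/8*1/3 + 1/6*5/12 = 71/288
  d_2[C] = 1/12*1/6 + 3/8*1/4 + 3/8*1/3 + 1/6*5/12 = 29/96
  d_2[D] = 1/12*1/3 + 3/8*1/3 + 3/8*1/4 + 1/6*1/12 = 25/96
d_2 = (A=55/288, B=71/288, C=29/96, D=25/96)
  d_3[A] = 55/288*1/4 + 71/288*1/3 + 29/96*1/12 + 25/96*1/12 = 611/3456
  d_3[B] = 55/288*1/4 + 71/288*1/12 + 29/96*1/3 + 25/96*5/12 = 959/3456
  d_3[C] = 55/288*1/6 + 71/288*1/4 + 29/96*1/3 + 25/96*5/12 = 523/1728
  d_3[D] = 55/288*1/3 + 71/288*1/3 + 29/96*1/4 + 25/96*1/12 = 35/144
d_3 = (A=611/3456, B=959/3456, C=523/1728, D=35/144)
  d_4[A] = 611/3456*1/4 + 959/3456*1/3 + 523/1728*1/12 + 35/144*1/12 = 7555/41472
  d_4[B] = 611/3456*1/4 + 959/3456*1/12 + 523/1728*1/3 + 35/144*5/12 = 1397/5184
  d_4[C] = 611/3456*1/6 + 959/3456*1/4 + 523/1728*1/3 + 35/144*5/12 = 1387/4608
  d_4[D] = 611/3456*1/3 + 959/3456*1/3 + 523/1728*1/4 + 35/144*1/12 = 5129/20736
d_4 = (A=7555/41472, B=1397/5184, C=1387/4608, D=5129/20736)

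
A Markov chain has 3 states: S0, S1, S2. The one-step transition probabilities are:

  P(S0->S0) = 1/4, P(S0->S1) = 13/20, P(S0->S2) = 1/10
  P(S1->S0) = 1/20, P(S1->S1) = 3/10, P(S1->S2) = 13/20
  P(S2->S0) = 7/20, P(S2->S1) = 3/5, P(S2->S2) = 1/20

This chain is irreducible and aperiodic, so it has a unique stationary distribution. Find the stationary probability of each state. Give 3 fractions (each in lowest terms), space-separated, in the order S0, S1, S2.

Answer: 55/289 271/578 197/578

Derivation:
The stationary distribution satisfies pi = pi * P, i.e.:
  pi_S0 = 1/4*pi_S0 + 1/20*pi_S1 + 7/20*pi_S2
  pi_S1 = 13/20*pi_S0 + 3/10*pi_S1 + 3/5*pi_S2
  pi_S2 = 1/10*pi_S0 + 13/20*pi_S1 + 1/20*pi_S2
with normalization: pi_S0 + pi_S1 + pi_S2 = 1.

Using the first 2 balance equations plus normalization, the linear system A*pi = b is:
  [-3/4, 1/20, 7/20] . pi = 0
  [13/20, -7/10, 3/5] . pi = 0
  [1, 1, 1] . pi = 1

Solving yields:
  pi_S0 = 55/289
  pi_S1 = 271/578
  pi_S2 = 197/578

Verification (pi * P):
  55/289*1/4 + 271/578*1/20 + 197/578*7/20 = 55/289 = pi_S0  (ok)
  55/289*13/20 + 271/578*3/10 + 197/578*3/5 = 271/578 = pi_S1  (ok)
  55/289*1/10 + 271/578*13/20 + 197/578*1/20 = 197/578 = pi_S2  (ok)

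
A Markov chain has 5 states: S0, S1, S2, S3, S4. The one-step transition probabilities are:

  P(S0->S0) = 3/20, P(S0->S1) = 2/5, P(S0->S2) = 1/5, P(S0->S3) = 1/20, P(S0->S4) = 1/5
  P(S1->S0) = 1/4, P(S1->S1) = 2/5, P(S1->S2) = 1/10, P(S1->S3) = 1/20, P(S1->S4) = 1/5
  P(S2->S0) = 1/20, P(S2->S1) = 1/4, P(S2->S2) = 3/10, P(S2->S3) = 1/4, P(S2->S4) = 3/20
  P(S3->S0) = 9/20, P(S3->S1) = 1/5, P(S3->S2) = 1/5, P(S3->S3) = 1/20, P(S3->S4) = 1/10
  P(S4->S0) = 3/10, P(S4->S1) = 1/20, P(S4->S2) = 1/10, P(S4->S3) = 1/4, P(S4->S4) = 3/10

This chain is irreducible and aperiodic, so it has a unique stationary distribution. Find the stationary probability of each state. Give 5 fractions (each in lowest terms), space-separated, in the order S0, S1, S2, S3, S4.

The stationary distribution satisfies pi = pi * P, i.e.:
  pi_S0 = 3/20*pi_S0 + 1/4*pi_S1 + 1/20*pi_S2 + 9/20*pi_S3 + 3/10*pi_S4
  pi_S1 = 2/5*pi_S0 + 2/5*pi_S1 + 1/4*pi_S2 + 1/5*pi_S3 + 1/20*pi_S4
  pi_S2 = 1/5*pi_S0 + 1/10*pi_S1 + 3/10*pi_S2 + 1/5*pi_S3 + 1/10*pi_S4
  pi_S3 = 1/20*pi_S0 + 1/20*pi_S1 + 1/4*pi_S2 + 1/20*pi_S3 + 1/4*pi_S4
  pi_S4 = 1/5*pi_S0 + 1/5*pi_S1 + 3/20*pi_S2 + 1/10*pi_S3 + 3/10*pi_S4
with normalization: pi_S0 + pi_S1 + pi_S2 + pi_S3 + pi_S4 = 1.

Using the first 4 balance equations plus normalization, the linear system A*pi = b is:
  [-17/20, 1/4, 1/20, 9/20, 3/10] . pi = 0
  [2/5, -3/5, 1/4, 1/5, 1/20] . pi = 0
  [1/5, 1/10, -7/10, 1/5, 1/10] . pi = 0
  [1/20, 1/20, 1/4, -19/20, 1/4] . pi = 0
  [1, 1, 1, 1, 1] . pi = 1

Solving yields:
  pi_S0 = 14711/64500
  pi_S1 = 4519/16125
  pi_S2 = 5449/32250
  pi_S3 = 7973/64500
  pi_S4 = 6421/32250

Verification (pi * P):
  14711/64500*3/20 + 4519/16125*1/4 + 5449/32250*1/20 + 7973/64500*9/20 + 6421/32250*3/10 = 14711/64500 = pi_S0  (ok)
  14711/64500*2/5 + 4519/16125*2/5 + 5449/32250*1/4 + 7973/64500*1/5 + 6421/32250*1/20 = 4519/16125 = pi_S1  (ok)
  14711/64500*1/5 + 4519/16125*1/10 + 5449/32250*3/10 + 7973/64500*1/5 + 6421/32250*1/10 = 5449/32250 = pi_S2  (ok)
  14711/64500*1/20 + 4519/16125*1/20 + 5449/32250*1/4 + 7973/64500*1/20 + 6421/32250*1/4 = 7973/64500 = pi_S3  (ok)
  14711/64500*1/5 + 4519/16125*1/5 + 5449/32250*3/20 + 7973/64500*1/10 + 6421/32250*3/10 = 6421/32250 = pi_S4  (ok)

Answer: 14711/64500 4519/16125 5449/32250 7973/64500 6421/32250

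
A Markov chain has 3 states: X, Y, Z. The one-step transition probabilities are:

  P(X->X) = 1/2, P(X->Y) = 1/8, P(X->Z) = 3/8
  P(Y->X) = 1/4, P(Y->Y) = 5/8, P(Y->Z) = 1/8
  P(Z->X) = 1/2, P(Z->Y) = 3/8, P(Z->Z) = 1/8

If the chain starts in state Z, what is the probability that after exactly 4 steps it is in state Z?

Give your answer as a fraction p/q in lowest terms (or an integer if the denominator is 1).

Computing P^4 by repeated multiplication:
P^1 =
  X: [1/2, 1/8, 3/8]
  Y: [1/4, 5/8, 1/8]
  Z: [1/2, 3/8, 1/8]
P^2 =
  X: [15/32, 9/32, 1/4]
  Y: [11/32, 15/32, 3/16]
  Z: [13/32, 11/32, 1/4]
P^3 =
  X: [55/128, 21/64, 31/128]
  Y: [49/128, 13/32, 27/128]
  Z: [53/128, 23/64, 29/128]
P^4 =
  X: [107/256, 179/512, 119/512]
  Y: [51/128, 195/512, 113/512]
  Z: [105/256, 185/512, 117/512]

(P^4)[Z -> Z] = 117/512

Answer: 117/512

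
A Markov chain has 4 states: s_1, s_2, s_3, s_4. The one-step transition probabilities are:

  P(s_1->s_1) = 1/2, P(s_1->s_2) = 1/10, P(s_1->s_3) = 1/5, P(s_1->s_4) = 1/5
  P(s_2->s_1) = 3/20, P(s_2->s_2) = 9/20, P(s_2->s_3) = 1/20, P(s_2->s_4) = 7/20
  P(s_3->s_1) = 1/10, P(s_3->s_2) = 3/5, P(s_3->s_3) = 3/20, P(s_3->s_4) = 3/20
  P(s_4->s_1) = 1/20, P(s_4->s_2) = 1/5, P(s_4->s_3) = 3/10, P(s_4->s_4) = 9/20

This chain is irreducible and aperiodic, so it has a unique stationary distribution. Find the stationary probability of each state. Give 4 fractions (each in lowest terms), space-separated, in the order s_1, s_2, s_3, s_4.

Answer: 735/4379 1474/4379 758/4379 1412/4379

Derivation:
The stationary distribution satisfies pi = pi * P, i.e.:
  pi_s_1 = 1/2*pi_s_1 + 3/20*pi_s_2 + 1/10*pi_s_3 + 1/20*pi_s_4
  pi_s_2 = 1/10*pi_s_1 + 9/20*pi_s_2 + 3/5*pi_s_3 + 1/5*pi_s_4
  pi_s_3 = 1/5*pi_s_1 + 1/20*pi_s_2 + 3/20*pi_s_3 + 3/10*pi_s_4
  pi_s_4 = 1/5*pi_s_1 + 7/20*pi_s_2 + 3/20*pi_s_3 + 9/20*pi_s_4
with normalization: pi_s_1 + pi_s_2 + pi_s_3 + pi_s_4 = 1.

Using the first 3 balance equations plus normalization, the linear system A*pi = b is:
  [-1/2, 3/20, 1/10, 1/20] . pi = 0
  [1/10, -11/20, 3/5, 1/5] . pi = 0
  [1/5, 1/20, -17/20, 3/10] . pi = 0
  [1, 1, 1, 1] . pi = 1

Solving yields:
  pi_s_1 = 735/4379
  pi_s_2 = 1474/4379
  pi_s_3 = 758/4379
  pi_s_4 = 1412/4379

Verification (pi * P):
  735/4379*1/2 + 1474/4379*3/20 + 758/4379*1/10 + 1412/4379*1/20 = 735/4379 = pi_s_1  (ok)
  735/4379*1/10 + 1474/4379*9/20 + 758/4379*3/5 + 1412/4379*1/5 = 1474/4379 = pi_s_2  (ok)
  735/4379*1/5 + 1474/4379*1/20 + 758/4379*3/20 + 1412/4379*3/10 = 758/4379 = pi_s_3  (ok)
  735/4379*1/5 + 1474/4379*7/20 + 758/4379*3/20 + 1412/4379*9/20 = 1412/4379 = pi_s_4  (ok)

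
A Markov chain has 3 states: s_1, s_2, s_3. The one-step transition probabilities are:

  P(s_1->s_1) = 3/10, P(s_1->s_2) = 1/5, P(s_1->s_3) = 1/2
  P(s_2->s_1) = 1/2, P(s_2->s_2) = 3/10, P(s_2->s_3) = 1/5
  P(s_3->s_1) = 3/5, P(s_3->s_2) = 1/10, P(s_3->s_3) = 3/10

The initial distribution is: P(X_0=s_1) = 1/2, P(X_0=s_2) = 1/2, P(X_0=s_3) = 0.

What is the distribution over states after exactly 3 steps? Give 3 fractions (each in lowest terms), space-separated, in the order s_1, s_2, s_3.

Propagating the distribution step by step (d_{t+1} = d_t * P):
d_0 = (s_1=1/2, s_2=1/2, s_3=0)
  d_1[s_1] = 1/2*3/10 + 1/2*1/2 + 0*3/5 = 2/5
  d_1[s_2] = 1/2*1/5 + 1/2*3/10 + 0*1/10 = 1/4
  d_1[s_3] = 1/2*1/2 + 1/2*1/5 + 0*3/10 = 7/20
d_1 = (s_1=2/5, s_2=1/4, s_3=7/20)
  d_2[s_1] = 2/5*3/10 + 1/4*1/2 + 7/20*3/5 = 91/200
  d_2[s_2] = 2/5*1/5 + 1/4*3/10 + 7/20*1/10 = 19/100
  d_2[s_3] = 2/5*1/2 + 1/4*1/5 + 7/20*3/10 = 71/200
d_2 = (s_1=91/200, s_2=19/100, s_3=71/200)
  d_3[s_1] = 91/200*3/10 + 19/100*1/2 + 71/200*3/5 = 889/2000
  d_3[s_2] = 91/200*1/5 + 19/100*3/10 + 71/200*1/10 = 367/2000
  d_3[s_3] = 91/200*1/2 + 19/100*1/5 + 71/200*3/10 = 93/250
d_3 = (s_1=889/2000, s_2=367/2000, s_3=93/250)

Answer: 889/2000 367/2000 93/250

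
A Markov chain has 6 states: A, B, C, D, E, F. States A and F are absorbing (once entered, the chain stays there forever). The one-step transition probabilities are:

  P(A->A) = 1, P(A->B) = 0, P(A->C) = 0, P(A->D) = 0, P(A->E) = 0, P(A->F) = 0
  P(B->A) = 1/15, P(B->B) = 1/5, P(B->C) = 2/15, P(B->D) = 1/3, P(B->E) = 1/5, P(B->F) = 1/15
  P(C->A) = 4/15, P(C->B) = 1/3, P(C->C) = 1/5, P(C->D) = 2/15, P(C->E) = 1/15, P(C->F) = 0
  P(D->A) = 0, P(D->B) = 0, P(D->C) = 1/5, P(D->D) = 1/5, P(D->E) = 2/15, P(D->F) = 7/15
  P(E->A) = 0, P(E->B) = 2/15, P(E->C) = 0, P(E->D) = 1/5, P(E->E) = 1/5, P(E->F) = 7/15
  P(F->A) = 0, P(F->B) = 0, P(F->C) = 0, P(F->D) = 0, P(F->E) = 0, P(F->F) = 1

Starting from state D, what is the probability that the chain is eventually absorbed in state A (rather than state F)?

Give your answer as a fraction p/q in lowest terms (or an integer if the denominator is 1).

Answer: 1922/15323

Derivation:
Let a_i = P(absorbed in A | start in state i).
Boundary conditions: a_A = 1, a_F = 0.
For each transient state i, a_i = sum_j P(i->j) * a_j:
  a_B = 1/15*a_A + 1/5*a_B + 2/15*a_C + 1/3*a_D + 1/5*a_E + 1/15*a_F
  a_C = 4/15*a_A + 1/3*a_B + 1/5*a_C + 2/15*a_D + 1/15*a_E + 0*a_F
  a_D = 0*a_A + 0*a_B + 1/5*a_C + 1/5*a_D + 2/15*a_E + 7/15*a_F
  a_E = 0*a_A + 2/15*a_B + 0*a_C + 1/5*a_D + 1/5*a_E + 7/15*a_F

Substituting a_A = 1 and a_F = 0, rearrange to (I - Q) a = r where r[i] = P(i -> A):
  [4/5, -2/15, -1/3, -1/5] . (a_B, a_C, a_D, a_E) = 1/15
  [-1/3, 4/5, -2/15, -1/15] . (a_B, a_C, a_D, a_E) = 4/15
  [0, -1/5, 4/5, -2/15] . (a_B, a_C, a_D, a_E) = 0
  [-2/15, 0, -1/5, 4/5] . (a_B, a_C, a_D, a_E) = 0

Solving yields:
  a_B = 501/2189
  a_C = 6978/15323
  a_D = 1922/15323
  a_E = 1065/15323

Starting state is D, so the absorption probability is a_D = 1922/15323.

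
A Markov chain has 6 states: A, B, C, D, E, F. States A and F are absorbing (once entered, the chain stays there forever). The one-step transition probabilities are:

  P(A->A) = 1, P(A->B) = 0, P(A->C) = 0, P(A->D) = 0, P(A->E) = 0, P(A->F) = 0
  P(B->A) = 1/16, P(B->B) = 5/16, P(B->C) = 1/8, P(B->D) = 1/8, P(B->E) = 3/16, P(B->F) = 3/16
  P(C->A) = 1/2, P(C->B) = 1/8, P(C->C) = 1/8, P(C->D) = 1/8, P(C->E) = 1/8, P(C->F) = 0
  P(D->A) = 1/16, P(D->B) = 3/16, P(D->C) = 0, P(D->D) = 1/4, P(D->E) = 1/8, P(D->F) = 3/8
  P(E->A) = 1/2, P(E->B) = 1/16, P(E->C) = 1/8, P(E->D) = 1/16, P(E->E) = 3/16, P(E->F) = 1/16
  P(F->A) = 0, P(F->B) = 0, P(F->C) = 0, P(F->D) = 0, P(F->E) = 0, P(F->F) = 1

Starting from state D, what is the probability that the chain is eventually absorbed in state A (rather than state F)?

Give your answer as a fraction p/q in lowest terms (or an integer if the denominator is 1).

Let a_i = P(absorbed in A | start in state i).
Boundary conditions: a_A = 1, a_F = 0.
For each transient state i, a_i = sum_j P(i->j) * a_j:
  a_B = 1/16*a_A + 5/16*a_B + 1/8*a_C + 1/8*a_D + 3/16*a_E + 3/16*a_F
  a_C = 1/2*a_A + 1/8*a_B + 1/8*a_C + 1/8*a_D + 1/8*a_E + 0*a_F
  a_D = 1/16*a_A + 3/16*a_B + 0*a_C + 1/4*a_D + 1/8*a_E + 3/8*a_F
  a_E = 1/2*a_A + 1/16*a_B + 1/8*a_C + 1/16*a_D + 3/16*a_E + 1/16*a_F

Substituting a_A = 1 and a_F = 0, rearrange to (I - Q) a = r where r[i] = P(i -> A):
  [11/16, -1/8, -1/8, -3/16] . (a_B, a_C, a_D, a_E) = 1/16
  [-1/8, 7/8, -1/8, -1/8] . (a_B, a_C, a_D, a_E) = 1/2
  [-3/16, 0, 3/4, -1/8] . (a_B, a_C, a_D, a_E) = 1/16
  [-1/16, -1/8, -1/16, 13/16] . (a_B, a_C, a_D, a_E) = 1/2

Solving yields:
  a_B = 5299/10155
  a_C = 8236/10155
  a_D = 1179/3385
  a_E = 2732/3385

Starting state is D, so the absorption probability is a_D = 1179/3385.

Answer: 1179/3385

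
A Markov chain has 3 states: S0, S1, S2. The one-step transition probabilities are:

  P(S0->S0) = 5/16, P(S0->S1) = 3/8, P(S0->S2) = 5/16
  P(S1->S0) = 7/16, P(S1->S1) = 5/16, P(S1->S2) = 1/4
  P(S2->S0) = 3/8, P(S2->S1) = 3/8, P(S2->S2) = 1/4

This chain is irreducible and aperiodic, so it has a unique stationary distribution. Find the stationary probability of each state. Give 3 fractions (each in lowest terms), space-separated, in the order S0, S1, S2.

The stationary distribution satisfies pi = pi * P, i.e.:
  pi_S0 = 5/16*pi_S0 + 7/16*pi_S1 + 3/8*pi_S2
  pi_S1 = 3/8*pi_S0 + 5/16*pi_S1 + 3/8*pi_S2
  pi_S2 = 5/16*pi_S0 + 1/4*pi_S1 + 1/4*pi_S2
with normalization: pi_S0 + pi_S1 + pi_S2 = 1.

Using the first 2 balance equations plus normalization, the linear system A*pi = b is:
  [-11/16, 7/16, 3/8] . pi = 0
  [3/8, -11/16, 3/8] . pi = 0
  [1, 1, 1] . pi = 1

Solving yields:
  pi_S0 = 108/289
  pi_S1 = 6/17
  pi_S2 = 79/289

Verification (pi * P):
  108/289*5/16 + 6/17*7/16 + 79/289*3/8 = 108/289 = pi_S0  (ok)
  108/289*3/8 + 6/17*5/16 + 79/289*3/8 = 6/17 = pi_S1  (ok)
  108/289*5/16 + 6/17*1/4 + 79/289*1/4 = 79/289 = pi_S2  (ok)

Answer: 108/289 6/17 79/289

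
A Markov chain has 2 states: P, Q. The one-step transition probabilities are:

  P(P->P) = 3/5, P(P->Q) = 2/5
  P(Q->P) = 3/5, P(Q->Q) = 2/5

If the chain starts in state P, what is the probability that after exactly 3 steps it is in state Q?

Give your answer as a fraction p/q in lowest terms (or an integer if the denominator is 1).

Answer: 2/5

Derivation:
Computing P^3 by repeated multiplication:
P^1 =
  P: [3/5, 2/5]
  Q: [3/5, 2/5]
P^2 =
  P: [3/5, 2/5]
  Q: [3/5, 2/5]
P^3 =
  P: [3/5, 2/5]
  Q: [3/5, 2/5]

(P^3)[P -> Q] = 2/5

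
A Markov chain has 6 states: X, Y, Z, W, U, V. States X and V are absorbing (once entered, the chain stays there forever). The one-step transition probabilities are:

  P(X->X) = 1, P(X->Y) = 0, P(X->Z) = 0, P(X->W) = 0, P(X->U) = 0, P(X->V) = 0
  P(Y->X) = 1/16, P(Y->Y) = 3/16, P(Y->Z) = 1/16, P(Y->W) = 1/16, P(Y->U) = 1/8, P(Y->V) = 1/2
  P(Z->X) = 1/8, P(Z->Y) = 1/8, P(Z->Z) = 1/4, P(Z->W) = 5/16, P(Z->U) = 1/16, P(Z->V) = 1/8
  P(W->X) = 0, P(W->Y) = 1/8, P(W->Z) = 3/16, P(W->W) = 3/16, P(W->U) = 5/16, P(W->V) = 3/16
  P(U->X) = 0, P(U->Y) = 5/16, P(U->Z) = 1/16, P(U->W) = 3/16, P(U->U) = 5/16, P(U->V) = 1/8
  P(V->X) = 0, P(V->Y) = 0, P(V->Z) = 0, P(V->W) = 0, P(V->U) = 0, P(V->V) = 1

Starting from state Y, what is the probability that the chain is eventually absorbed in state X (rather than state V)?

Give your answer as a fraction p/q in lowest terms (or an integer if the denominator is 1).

Answer: 1744/14335

Derivation:
Let a_i = P(absorbed in X | start in state i).
Boundary conditions: a_X = 1, a_V = 0.
For each transient state i, a_i = sum_j P(i->j) * a_j:
  a_Y = 1/16*a_X + 3/16*a_Y + 1/16*a_Z + 1/16*a_W + 1/8*a_U + 1/2*a_V
  a_Z = 1/8*a_X + 1/8*a_Y + 1/4*a_Z + 5/16*a_W + 1/16*a_U + 1/8*a_V
  a_W = 0*a_X + 1/8*a_Y + 3/16*a_Z + 3/16*a_W + 5/16*a_U + 3/16*a_V
  a_U = 0*a_X + 5/16*a_Y + 1/16*a_Z + 3/16*a_W + 5/16*a_U + 1/8*a_V

Substituting a_X = 1 and a_V = 0, rearrange to (I - Q) a = r where r[i] = P(i -> X):
  [13/16, -1/16, -1/16, -1/8] . (a_Y, a_Z, a_W, a_U) = 1/16
  [-1/8, 3/4, -5/16, -1/16] . (a_Y, a_Z, a_W, a_U) = 1/8
  [-1/8, -3/16, 13/16, -5/16] . (a_Y, a_Z, a_W, a_U) = 0
  [-5/16, -1/16, -3/16, 11/16] . (a_Y, a_Z, a_W, a_U) = 0

Solving yields:
  a_Y = 1744/14335
  a_Z = 3512/14335
  a_W = 1683/14335
  a_U = 1571/14335

Starting state is Y, so the absorption probability is a_Y = 1744/14335.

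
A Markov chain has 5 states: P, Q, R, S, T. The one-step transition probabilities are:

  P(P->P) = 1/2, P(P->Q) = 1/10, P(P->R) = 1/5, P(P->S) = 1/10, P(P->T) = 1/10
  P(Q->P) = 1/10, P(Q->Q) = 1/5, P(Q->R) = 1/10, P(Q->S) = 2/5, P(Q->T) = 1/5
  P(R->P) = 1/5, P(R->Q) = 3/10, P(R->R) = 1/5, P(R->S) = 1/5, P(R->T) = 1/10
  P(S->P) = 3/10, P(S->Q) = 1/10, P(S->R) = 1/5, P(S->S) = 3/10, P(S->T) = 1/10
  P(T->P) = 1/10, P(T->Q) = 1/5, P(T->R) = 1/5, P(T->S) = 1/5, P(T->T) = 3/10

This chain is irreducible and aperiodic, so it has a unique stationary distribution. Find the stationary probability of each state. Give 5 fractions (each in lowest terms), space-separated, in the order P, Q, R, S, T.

Answer: 1589/5808 61/363 133/726 11/48 53/363

Derivation:
The stationary distribution satisfies pi = pi * P, i.e.:
  pi_P = 1/2*pi_P + 1/10*pi_Q + 1/5*pi_R + 3/10*pi_S + 1/10*pi_T
  pi_Q = 1/10*pi_P + 1/5*pi_Q + 3/10*pi_R + 1/10*pi_S + 1/5*pi_T
  pi_R = 1/5*pi_P + 1/10*pi_Q + 1/5*pi_R + 1/5*pi_S + 1/5*pi_T
  pi_S = 1/10*pi_P + 2/5*pi_Q + 1/5*pi_R + 3/10*pi_S + 1/5*pi_T
  pi_T = 1/10*pi_P + 1/5*pi_Q + 1/10*pi_R + 1/10*pi_S + 3/10*pi_T
with normalization: pi_P + pi_Q + pi_R + pi_S + pi_T = 1.

Using the first 4 balance equations plus normalization, the linear system A*pi = b is:
  [-1/2, 1/10, 1/5, 3/10, 1/10] . pi = 0
  [1/10, -4/5, 3/10, 1/10, 1/5] . pi = 0
  [1/5, 1/10, -4/5, 1/5, 1/5] . pi = 0
  [1/10, 2/5, 1/5, -7/10, 1/5] . pi = 0
  [1, 1, 1, 1, 1] . pi = 1

Solving yields:
  pi_P = 1589/5808
  pi_Q = 61/363
  pi_R = 133/726
  pi_S = 11/48
  pi_T = 53/363

Verification (pi * P):
  1589/5808*1/2 + 61/363*1/10 + 133/726*1/5 + 11/48*3/10 + 53/363*1/10 = 1589/5808 = pi_P  (ok)
  1589/5808*1/10 + 61/363*1/5 + 133/726*3/10 + 11/48*1/10 + 53/363*1/5 = 61/363 = pi_Q  (ok)
  1589/5808*1/5 + 61/363*1/10 + 133/726*1/5 + 11/48*1/5 + 53/363*1/5 = 133/726 = pi_R  (ok)
  1589/5808*1/10 + 61/363*2/5 + 133/726*1/5 + 11/48*3/10 + 53/363*1/5 = 11/48 = pi_S  (ok)
  1589/5808*1/10 + 61/363*1/5 + 133/726*1/10 + 11/48*1/10 + 53/363*3/10 = 53/363 = pi_T  (ok)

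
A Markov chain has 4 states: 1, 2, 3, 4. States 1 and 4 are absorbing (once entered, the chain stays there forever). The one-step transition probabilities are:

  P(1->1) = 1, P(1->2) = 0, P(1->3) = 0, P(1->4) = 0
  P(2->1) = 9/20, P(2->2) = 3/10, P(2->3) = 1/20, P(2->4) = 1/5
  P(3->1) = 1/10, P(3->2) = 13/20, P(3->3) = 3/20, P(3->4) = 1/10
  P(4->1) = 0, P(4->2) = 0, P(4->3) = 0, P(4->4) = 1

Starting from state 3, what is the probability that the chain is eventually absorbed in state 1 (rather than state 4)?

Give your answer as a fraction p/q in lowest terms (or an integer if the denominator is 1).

Answer: 29/45

Derivation:
Let a_i = P(absorbed in 1 | start in state i).
Boundary conditions: a_1 = 1, a_4 = 0.
For each transient state i, a_i = sum_j P(i->j) * a_j:
  a_2 = 9/20*a_1 + 3/10*a_2 + 1/20*a_3 + 1/5*a_4
  a_3 = 1/10*a_1 + 13/20*a_2 + 3/20*a_3 + 1/10*a_4

Substituting a_1 = 1 and a_4 = 0, rearrange to (I - Q) a = r where r[i] = P(i -> 1):
  [7/10, -1/20] . (a_2, a_3) = 9/20
  [-13/20, 17/20] . (a_2, a_3) = 1/10

Solving yields:
  a_2 = 31/45
  a_3 = 29/45

Starting state is 3, so the absorption probability is a_3 = 29/45.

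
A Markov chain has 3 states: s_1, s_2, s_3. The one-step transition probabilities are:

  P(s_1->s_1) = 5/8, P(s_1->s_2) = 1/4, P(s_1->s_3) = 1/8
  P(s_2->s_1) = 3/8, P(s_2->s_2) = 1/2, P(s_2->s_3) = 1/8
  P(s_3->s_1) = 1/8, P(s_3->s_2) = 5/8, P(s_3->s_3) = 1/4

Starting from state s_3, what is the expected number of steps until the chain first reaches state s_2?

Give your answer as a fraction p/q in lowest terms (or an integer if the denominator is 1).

Answer: 32/17

Derivation:
Let h_i = expected steps to first reach s_2 from state i.
Boundary: h_s_2 = 0.
First-step equations for the other states:
  h_s_1 = 1 + 5/8*h_s_1 + 1/4*h_s_2 + 1/8*h_s_3
  h_s_3 = 1 + 1/8*h_s_1 + 5/8*h_s_2 + 1/4*h_s_3

Substituting h_s_2 = 0 and rearranging gives the linear system (I - Q) h = 1:
  [3/8, -1/8] . (h_s_1, h_s_3) = 1
  [-1/8, 3/4] . (h_s_1, h_s_3) = 1

Solving yields:
  h_s_1 = 56/17
  h_s_3 = 32/17

Starting state is s_3, so the expected hitting time is h_s_3 = 32/17.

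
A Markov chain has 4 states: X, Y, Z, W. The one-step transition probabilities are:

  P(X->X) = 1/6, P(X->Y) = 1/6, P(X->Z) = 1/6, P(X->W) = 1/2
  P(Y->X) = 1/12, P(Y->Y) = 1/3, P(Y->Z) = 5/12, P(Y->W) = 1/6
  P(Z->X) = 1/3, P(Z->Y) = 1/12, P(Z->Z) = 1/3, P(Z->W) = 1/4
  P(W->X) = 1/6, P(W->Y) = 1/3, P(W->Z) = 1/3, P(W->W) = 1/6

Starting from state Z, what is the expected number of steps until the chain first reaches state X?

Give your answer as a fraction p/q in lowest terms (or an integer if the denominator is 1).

Let h_i = expected steps to first reach X from state i.
Boundary: h_X = 0.
First-step equations for the other states:
  h_Y = 1 + 1/12*h_X + 1/3*h_Y + 5/12*h_Z + 1/6*h_W
  h_Z = 1 + 1/3*h_X + 1/12*h_Y + 1/3*h_Z + 1/4*h_W
  h_W = 1 + 1/6*h_X + 1/3*h_Y + 1/3*h_Z + 1/6*h_W

Substituting h_X = 0 and rearranging gives the linear system (I - Q) h = 1:
  [2/3, -5/12, -1/6] . (h_Y, h_Z, h_W) = 1
  [-1/12, 2/3, -1/4] . (h_Y, h_Z, h_W) = 1
  [-1/3, -1/3, 5/6] . (h_Y, h_Z, h_W) = 1

Solving yields:
  h_Y = 942/181
  h_Z = 720/181
  h_W = 882/181

Starting state is Z, so the expected hitting time is h_Z = 720/181.

Answer: 720/181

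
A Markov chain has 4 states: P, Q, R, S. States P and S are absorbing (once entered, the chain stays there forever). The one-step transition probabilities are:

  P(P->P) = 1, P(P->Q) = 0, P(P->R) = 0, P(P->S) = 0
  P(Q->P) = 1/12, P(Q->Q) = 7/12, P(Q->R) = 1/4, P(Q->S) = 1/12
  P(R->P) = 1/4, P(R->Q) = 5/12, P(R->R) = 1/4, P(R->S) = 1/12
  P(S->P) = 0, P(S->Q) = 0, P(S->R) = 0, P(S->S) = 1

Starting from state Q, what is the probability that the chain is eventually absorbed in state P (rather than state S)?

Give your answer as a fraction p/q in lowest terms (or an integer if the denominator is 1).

Let a_i = P(absorbed in P | start in state i).
Boundary conditions: a_P = 1, a_S = 0.
For each transient state i, a_i = sum_j P(i->j) * a_j:
  a_Q = 1/12*a_P + 7/12*a_Q + 1/4*a_R + 1/12*a_S
  a_R = 1/4*a_P + 5/12*a_Q + 1/4*a_R + 1/12*a_S

Substituting a_P = 1 and a_S = 0, rearrange to (I - Q) a = r where r[i] = P(i -> P):
  [5/12, -1/4] . (a_Q, a_R) = 1/12
  [-5/12, 3/4] . (a_Q, a_R) = 1/4

Solving yields:
  a_Q = 3/5
  a_R = 2/3

Starting state is Q, so the absorption probability is a_Q = 3/5.

Answer: 3/5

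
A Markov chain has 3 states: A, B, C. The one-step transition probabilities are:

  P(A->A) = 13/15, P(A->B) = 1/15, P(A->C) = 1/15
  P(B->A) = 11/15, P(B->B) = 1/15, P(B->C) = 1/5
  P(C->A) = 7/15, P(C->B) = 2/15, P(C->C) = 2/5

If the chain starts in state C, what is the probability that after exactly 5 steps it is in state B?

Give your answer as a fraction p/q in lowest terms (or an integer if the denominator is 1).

Answer: 19036/253125

Derivation:
Computing P^5 by repeated multiplication:
P^1 =
  A: [13/15, 1/15, 1/15]
  B: [11/15, 1/15, 1/5]
  C: [7/15, 2/15, 2/5]
P^2 =
  A: [187/225, 16/225, 22/225]
  B: [7/9, 2/25, 32/225]
  C: [31/45, 7/75, 49/225]
P^3 =
  A: [2761/3375, 247/3375, 367/3375]
  B: [899/1125, 257/3375, 421/3375]
  C: [863/1125, 274/3375, 512/3375]
P^4 =
  A: [41179/50625, 3742/50625, 5704/50625]
  B: [8167/10125, 3796/50625, 74/625]
  C: [8051/10125, 3887/50625, 2161/16875]
P^5 =
  A: [616417/759375, 56329/759375, 86629/759375]
  B: [614569/759375, 233/3125, 88187/759375]
  C: [611453/759375, 19036/253125, 90814/759375]

(P^5)[C -> B] = 19036/253125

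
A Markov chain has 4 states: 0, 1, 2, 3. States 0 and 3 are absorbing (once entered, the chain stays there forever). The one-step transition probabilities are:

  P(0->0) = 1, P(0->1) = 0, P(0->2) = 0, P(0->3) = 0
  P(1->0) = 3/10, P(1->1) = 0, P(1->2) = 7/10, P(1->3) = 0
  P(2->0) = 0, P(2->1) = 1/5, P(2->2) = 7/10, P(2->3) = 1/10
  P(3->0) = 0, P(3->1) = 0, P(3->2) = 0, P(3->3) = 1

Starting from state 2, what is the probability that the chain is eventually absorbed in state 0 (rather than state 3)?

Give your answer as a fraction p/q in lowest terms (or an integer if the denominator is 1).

Answer: 3/8

Derivation:
Let a_i = P(absorbed in 0 | start in state i).
Boundary conditions: a_0 = 1, a_3 = 0.
For each transient state i, a_i = sum_j P(i->j) * a_j:
  a_1 = 3/10*a_0 + 0*a_1 + 7/10*a_2 + 0*a_3
  a_2 = 0*a_0 + 1/5*a_1 + 7/10*a_2 + 1/10*a_3

Substituting a_0 = 1 and a_3 = 0, rearrange to (I - Q) a = r where r[i] = P(i -> 0):
  [1, -7/10] . (a_1, a_2) = 3/10
  [-1/5, 3/10] . (a_1, a_2) = 0

Solving yields:
  a_1 = 9/16
  a_2 = 3/8

Starting state is 2, so the absorption probability is a_2 = 3/8.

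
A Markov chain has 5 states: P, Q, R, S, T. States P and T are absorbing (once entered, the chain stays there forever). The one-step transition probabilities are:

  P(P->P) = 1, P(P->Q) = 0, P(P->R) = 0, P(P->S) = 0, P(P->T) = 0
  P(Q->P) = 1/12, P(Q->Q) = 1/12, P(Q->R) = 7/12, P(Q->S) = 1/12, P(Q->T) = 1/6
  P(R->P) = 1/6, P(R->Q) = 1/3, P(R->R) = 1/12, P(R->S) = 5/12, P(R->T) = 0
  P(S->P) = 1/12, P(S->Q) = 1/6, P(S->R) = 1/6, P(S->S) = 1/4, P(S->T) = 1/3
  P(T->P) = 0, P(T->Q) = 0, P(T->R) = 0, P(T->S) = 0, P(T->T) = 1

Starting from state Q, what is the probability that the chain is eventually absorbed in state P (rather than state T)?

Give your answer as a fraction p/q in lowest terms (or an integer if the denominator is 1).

Let a_i = P(absorbed in P | start in state i).
Boundary conditions: a_P = 1, a_T = 0.
For each transient state i, a_i = sum_j P(i->j) * a_j:
  a_Q = 1/12*a_P + 1/12*a_Q + 7/12*a_R + 1/12*a_S + 1/6*a_T
  a_R = 1/6*a_P + 1/3*a_Q + 1/12*a_R + 5/12*a_S + 0*a_T
  a_S = 1/12*a_P + 1/6*a_Q + 1/6*a_R + 1/4*a_S + 1/3*a_T

Substituting a_P = 1 and a_T = 0, rearrange to (I - Q) a = r where r[i] = P(i -> P):
  [11/12, -7/12, -1/12] . (a_Q, a_R, a_S) = 1/12
  [-1/3, 11/12, -5/12] . (a_Q, a_R, a_S) = 1/6
  [-1/6, -1/6, 3/4] . (a_Q, a_R, a_S) = 1/12

Solving yields:
  a_Q = 265/627
  a_R = 299/627
  a_S = 65/209

Starting state is Q, so the absorption probability is a_Q = 265/627.

Answer: 265/627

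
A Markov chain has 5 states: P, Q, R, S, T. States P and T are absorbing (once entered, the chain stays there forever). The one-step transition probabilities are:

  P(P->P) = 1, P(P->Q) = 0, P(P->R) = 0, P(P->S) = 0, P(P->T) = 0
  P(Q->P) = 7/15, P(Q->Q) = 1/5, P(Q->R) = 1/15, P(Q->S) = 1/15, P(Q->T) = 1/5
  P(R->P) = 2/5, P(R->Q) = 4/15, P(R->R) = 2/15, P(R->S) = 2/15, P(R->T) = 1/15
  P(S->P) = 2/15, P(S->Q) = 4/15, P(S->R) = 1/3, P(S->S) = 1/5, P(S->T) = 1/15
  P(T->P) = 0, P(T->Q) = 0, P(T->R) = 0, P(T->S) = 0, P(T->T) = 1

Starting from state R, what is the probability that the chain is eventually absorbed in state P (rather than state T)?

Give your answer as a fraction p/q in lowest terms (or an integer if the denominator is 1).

Answer: 23/29

Derivation:
Let a_i = P(absorbed in P | start in state i).
Boundary conditions: a_P = 1, a_T = 0.
For each transient state i, a_i = sum_j P(i->j) * a_j:
  a_Q = 7/15*a_P + 1/5*a_Q + 1/15*a_R + 1/15*a_S + 1/5*a_T
  a_R = 2/5*a_P + 4/15*a_Q + 2/15*a_R + 2/15*a_S + 1/15*a_T
  a_S = 2/15*a_P + 4/15*a_Q + 1/3*a_R + 1/5*a_S + 1/15*a_T

Substituting a_P = 1 and a_T = 0, rearrange to (I - Q) a = r where r[i] = P(i -> P):
  [4/5, -1/15, -1/15] . (a_Q, a_R, a_S) = 7/15
  [-4/15, 13/15, -2/15] . (a_Q, a_R, a_S) = 2/5
  [-4/15, -1/3, 4/5] . (a_Q, a_R, a_S) = 2/15

Solving yields:
  a_Q = 577/812
  a_R = 23/29
  a_S = 149/203

Starting state is R, so the absorption probability is a_R = 23/29.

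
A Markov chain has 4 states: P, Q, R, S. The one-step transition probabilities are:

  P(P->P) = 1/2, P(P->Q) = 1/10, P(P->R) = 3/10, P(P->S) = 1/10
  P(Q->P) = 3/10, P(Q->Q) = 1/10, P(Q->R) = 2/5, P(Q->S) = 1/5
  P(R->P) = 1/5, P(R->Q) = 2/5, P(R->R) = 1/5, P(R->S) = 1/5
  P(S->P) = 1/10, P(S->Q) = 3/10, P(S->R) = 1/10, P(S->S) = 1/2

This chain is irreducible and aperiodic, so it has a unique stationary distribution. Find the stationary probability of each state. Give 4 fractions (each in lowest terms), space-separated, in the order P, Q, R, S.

Answer: 13/46 36/161 40/161 79/322

Derivation:
The stationary distribution satisfies pi = pi * P, i.e.:
  pi_P = 1/2*pi_P + 3/10*pi_Q + 1/5*pi_R + 1/10*pi_S
  pi_Q = 1/10*pi_P + 1/10*pi_Q + 2/5*pi_R + 3/10*pi_S
  pi_R = 3/10*pi_P + 2/5*pi_Q + 1/5*pi_R + 1/10*pi_S
  pi_S = 1/10*pi_P + 1/5*pi_Q + 1/5*pi_R + 1/2*pi_S
with normalization: pi_P + pi_Q + pi_R + pi_S = 1.

Using the first 3 balance equations plus normalization, the linear system A*pi = b is:
  [-1/2, 3/10, 1/5, 1/10] . pi = 0
  [1/10, -9/10, 2/5, 3/10] . pi = 0
  [3/10, 2/5, -4/5, 1/10] . pi = 0
  [1, 1, 1, 1] . pi = 1

Solving yields:
  pi_P = 13/46
  pi_Q = 36/161
  pi_R = 40/161
  pi_S = 79/322

Verification (pi * P):
  13/46*1/2 + 36/161*3/10 + 40/161*1/5 + 79/322*1/10 = 13/46 = pi_P  (ok)
  13/46*1/10 + 36/161*1/10 + 40/161*2/5 + 79/322*3/10 = 36/161 = pi_Q  (ok)
  13/46*3/10 + 36/161*2/5 + 40/161*1/5 + 79/322*1/10 = 40/161 = pi_R  (ok)
  13/46*1/10 + 36/161*1/5 + 40/161*1/5 + 79/322*1/2 = 79/322 = pi_S  (ok)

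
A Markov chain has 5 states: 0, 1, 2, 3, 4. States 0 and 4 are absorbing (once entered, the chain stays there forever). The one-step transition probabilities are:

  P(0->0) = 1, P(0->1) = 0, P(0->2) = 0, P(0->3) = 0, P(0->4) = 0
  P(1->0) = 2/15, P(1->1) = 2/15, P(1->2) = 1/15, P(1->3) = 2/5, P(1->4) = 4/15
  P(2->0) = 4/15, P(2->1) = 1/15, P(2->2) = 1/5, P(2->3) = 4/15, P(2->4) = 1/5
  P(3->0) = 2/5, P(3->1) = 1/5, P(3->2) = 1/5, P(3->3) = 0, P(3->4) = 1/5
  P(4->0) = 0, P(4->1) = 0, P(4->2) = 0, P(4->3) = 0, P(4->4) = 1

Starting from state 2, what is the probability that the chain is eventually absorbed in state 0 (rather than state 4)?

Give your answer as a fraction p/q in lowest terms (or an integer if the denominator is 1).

Answer: 370/641

Derivation:
Let a_i = P(absorbed in 0 | start in state i).
Boundary conditions: a_0 = 1, a_4 = 0.
For each transient state i, a_i = sum_j P(i->j) * a_j:
  a_1 = 2/15*a_0 + 2/15*a_1 + 1/15*a_2 + 2/5*a_3 + 4/15*a_4
  a_2 = 4/15*a_0 + 1/15*a_1 + 1/5*a_2 + 4/15*a_3 + 1/5*a_4
  a_3 = 2/5*a_0 + 1/5*a_1 + 1/5*a_2 + 0*a_3 + 1/5*a_4

Substituting a_0 = 1 and a_4 = 0, rearrange to (I - Q) a = r where r[i] = P(i -> 0):
  [13/15, -1/15, -2/5] . (a_1, a_2, a_3) = 2/15
  [-1/15, 4/5, -4/15] . (a_1, a_2, a_3) = 4/15
  [-1/5, -1/5, 1] . (a_1, a_2, a_3) = 2/5

Solving yields:
  a_1 = 308/641
  a_2 = 370/641
  a_3 = 392/641

Starting state is 2, so the absorption probability is a_2 = 370/641.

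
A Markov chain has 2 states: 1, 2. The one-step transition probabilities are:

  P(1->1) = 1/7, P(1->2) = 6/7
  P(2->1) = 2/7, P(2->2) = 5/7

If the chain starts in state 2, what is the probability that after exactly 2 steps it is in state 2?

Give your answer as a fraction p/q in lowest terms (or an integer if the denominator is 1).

Computing P^2 by repeated multiplication:
P^1 =
  1: [1/7, 6/7]
  2: [2/7, 5/7]
P^2 =
  1: [13/49, 36/49]
  2: [12/49, 37/49]

(P^2)[2 -> 2] = 37/49

Answer: 37/49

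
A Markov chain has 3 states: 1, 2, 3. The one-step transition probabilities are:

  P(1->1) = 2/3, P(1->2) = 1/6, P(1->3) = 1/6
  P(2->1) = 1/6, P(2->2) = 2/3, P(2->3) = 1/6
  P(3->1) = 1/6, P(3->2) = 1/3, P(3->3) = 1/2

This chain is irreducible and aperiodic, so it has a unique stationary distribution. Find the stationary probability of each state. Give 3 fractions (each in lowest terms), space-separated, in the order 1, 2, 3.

The stationary distribution satisfies pi = pi * P, i.e.:
  pi_1 = 2/3*pi_1 + 1/6*pi_2 + 1/6*pi_3
  pi_2 = 1/6*pi_1 + 2/3*pi_2 + 1/3*pi_3
  pi_3 = 1/6*pi_1 + 1/6*pi_2 + 1/2*pi_3
with normalization: pi_1 + pi_2 + pi_3 = 1.

Using the first 2 balance equations plus normalization, the linear system A*pi = b is:
  [-1/3, 1/6, 1/6] . pi = 0
  [1/6, -1/3, 1/3] . pi = 0
  [1, 1, 1] . pi = 1

Solving yields:
  pi_1 = 1/3
  pi_2 = 5/12
  pi_3 = 1/4

Verification (pi * P):
  1/3*2/3 + 5/12*1/6 + 1/4*1/6 = 1/3 = pi_1  (ok)
  1/3*1/6 + 5/12*2/3 + 1/4*1/3 = 5/12 = pi_2  (ok)
  1/3*1/6 + 5/12*1/6 + 1/4*1/2 = 1/4 = pi_3  (ok)

Answer: 1/3 5/12 1/4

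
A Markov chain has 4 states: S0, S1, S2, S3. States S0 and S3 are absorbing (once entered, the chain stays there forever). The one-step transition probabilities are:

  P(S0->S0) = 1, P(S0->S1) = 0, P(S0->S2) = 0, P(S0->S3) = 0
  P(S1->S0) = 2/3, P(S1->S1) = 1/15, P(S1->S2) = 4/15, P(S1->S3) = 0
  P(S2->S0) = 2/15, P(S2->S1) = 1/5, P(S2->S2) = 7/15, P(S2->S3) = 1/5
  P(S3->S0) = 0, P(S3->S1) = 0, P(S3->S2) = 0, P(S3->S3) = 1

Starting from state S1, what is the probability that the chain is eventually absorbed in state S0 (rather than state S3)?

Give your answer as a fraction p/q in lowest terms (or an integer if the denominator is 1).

Let a_i = P(absorbed in S0 | start in state i).
Boundary conditions: a_S0 = 1, a_S3 = 0.
For each transient state i, a_i = sum_j P(i->j) * a_j:
  a_S1 = 2/3*a_S0 + 1/15*a_S1 + 4/15*a_S2 + 0*a_S3
  a_S2 = 2/15*a_S0 + 1/5*a_S1 + 7/15*a_S2 + 1/5*a_S3

Substituting a_S0 = 1 and a_S3 = 0, rearrange to (I - Q) a = r where r[i] = P(i -> S0):
  [14/15, -4/15] . (a_S1, a_S2) = 2/3
  [-1/5, 8/15] . (a_S1, a_S2) = 2/15

Solving yields:
  a_S1 = 22/25
  a_S2 = 29/50

Starting state is S1, so the absorption probability is a_S1 = 22/25.

Answer: 22/25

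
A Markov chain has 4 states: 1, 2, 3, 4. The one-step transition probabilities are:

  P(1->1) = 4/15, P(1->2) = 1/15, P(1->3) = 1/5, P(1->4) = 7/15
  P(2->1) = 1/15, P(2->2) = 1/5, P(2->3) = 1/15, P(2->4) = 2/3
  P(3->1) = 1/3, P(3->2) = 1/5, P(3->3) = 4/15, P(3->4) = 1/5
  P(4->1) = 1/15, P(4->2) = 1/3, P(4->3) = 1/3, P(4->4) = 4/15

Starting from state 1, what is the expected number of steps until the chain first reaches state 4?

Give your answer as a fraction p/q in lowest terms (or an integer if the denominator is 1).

Let h_i = expected steps to first reach 4 from state i.
Boundary: h_4 = 0.
First-step equations for the other states:
  h_1 = 1 + 4/15*h_1 + 1/15*h_2 + 1/5*h_3 + 7/15*h_4
  h_2 = 1 + 1/15*h_1 + 1/5*h_2 + 1/15*h_3 + 2/3*h_4
  h_3 = 1 + 1/3*h_1 + 1/5*h_2 + 4/15*h_3 + 1/5*h_4

Substituting h_4 = 0 and rearranging gives the linear system (I - Q) h = 1:
  [11/15, -1/15, -1/5] . (h_1, h_2, h_3) = 1
  [-1/15, 4/5, -1/15] . (h_1, h_2, h_3) = 1
  [-1/3, -1/5, 11/15] . (h_1, h_2, h_3) = 1

Solving yields:
  h_1 = 1395/607
  h_2 = 1020/607
  h_3 = 1740/607

Starting state is 1, so the expected hitting time is h_1 = 1395/607.

Answer: 1395/607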